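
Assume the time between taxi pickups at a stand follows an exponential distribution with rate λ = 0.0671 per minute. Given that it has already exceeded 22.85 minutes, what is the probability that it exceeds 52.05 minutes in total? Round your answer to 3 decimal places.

0.141

The exponential is memoryless, so the remaining time is again Exp(λ): the condition X > 22.85 is irrelevant.
P(X > 29.2) = e^(−1.9593) ≈ 0.141.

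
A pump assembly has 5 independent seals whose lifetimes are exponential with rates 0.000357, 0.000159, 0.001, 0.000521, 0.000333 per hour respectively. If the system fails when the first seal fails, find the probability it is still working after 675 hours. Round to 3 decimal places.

The time to first failure is exponential with rate Σλ = 0.000357 + 0.000159 + 0.001 + 0.000521 + 0.000333 = 0.00237.
P(min > 675) = e^(−0.00237·675) = e^(−1.5998) ≈ 0.202.

0.202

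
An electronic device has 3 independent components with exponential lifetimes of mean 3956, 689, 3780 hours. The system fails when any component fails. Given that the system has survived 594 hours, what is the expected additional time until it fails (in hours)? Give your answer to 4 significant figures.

507.9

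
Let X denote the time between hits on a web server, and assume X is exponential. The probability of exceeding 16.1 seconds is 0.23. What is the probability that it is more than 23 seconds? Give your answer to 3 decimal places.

e^(−λ·16.1) = 0.23 ⇒ λ = −ln(0.23)/16.1 = 0.0912842.
P(X > 23) = e^(−0.0912842·23) = e^(−2.0995) ≈ 0.123.

0.123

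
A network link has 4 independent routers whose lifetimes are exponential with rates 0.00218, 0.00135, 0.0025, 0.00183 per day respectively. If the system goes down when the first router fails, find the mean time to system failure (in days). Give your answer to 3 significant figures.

127

The time to first failure is exponential with rate Σλ = 0.00218 + 0.00135 + 0.0025 + 0.00183 = 0.00786.
E[min] = 1/Σλ = 1/0.00786 = 127.226 days.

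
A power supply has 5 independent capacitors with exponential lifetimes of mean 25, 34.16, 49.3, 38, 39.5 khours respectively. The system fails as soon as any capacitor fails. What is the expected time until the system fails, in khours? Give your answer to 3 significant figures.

7.08

The first failure time is exponential with rate Σλ_i = 1/25 + 1/34.16 + 1/49.3 + 1/38 + 1/39.5 = 0.14119 per khour.
E[min] = 1/Σλ = 1/0.14119 = 7.08264 khours.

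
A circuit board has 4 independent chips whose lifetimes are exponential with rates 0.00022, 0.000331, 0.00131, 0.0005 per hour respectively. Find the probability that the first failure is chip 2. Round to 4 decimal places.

0.1402

The time to first failure is exponential with rate Σλ = 0.00022 + 0.000331 + 0.00131 + 0.0005 = 0.002361.
P(chip 2 first) = λ_2/Σλ = 0.000331/0.002361 ≈ 0.1402.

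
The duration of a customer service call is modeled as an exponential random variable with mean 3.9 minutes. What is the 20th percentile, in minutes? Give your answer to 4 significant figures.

The rate is λ = 1/3.9 = 0.25641 per minute.
Set 1 − e^(−λt) = 0.2, so t = −ln(0.8)/λ = 0.22314/0.25641 ≈ 0.87026 minutes.

0.8703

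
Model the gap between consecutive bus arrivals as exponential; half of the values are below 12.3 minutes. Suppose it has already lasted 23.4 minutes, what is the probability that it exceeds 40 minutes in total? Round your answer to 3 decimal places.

0.392

For an exponential, median = ln(2)/λ, so λ = ln 2 / 12.3 = 0.0563534 per minute.
By the memoryless property, P(X > 23.4+16.6 | X > 23.4) = P(X > 16.6).
P(X > 16.6) = e^(−0.93547) ≈ 0.392.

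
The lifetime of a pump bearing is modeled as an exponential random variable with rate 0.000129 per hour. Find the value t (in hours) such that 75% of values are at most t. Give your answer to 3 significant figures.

10700

Set 1 − e^(−λt) = 0.75, so t = −ln(0.25)/λ = 1.3863/0.000129 ≈ 10746.5 hours.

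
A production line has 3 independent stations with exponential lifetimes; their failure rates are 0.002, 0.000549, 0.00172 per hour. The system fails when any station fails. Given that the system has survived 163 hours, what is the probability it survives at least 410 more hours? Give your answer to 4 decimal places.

0.1737

Time to first failure ~ Exp(Σλ) with Σλ = 0.004269.
By memorylessness, P(T > 163+410 | T > 163) = P(T > 410) = e^(−0.004269·410) ≈ 0.1737.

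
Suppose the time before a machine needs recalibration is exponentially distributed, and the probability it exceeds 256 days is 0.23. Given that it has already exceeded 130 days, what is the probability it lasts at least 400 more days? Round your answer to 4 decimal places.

0.1006

From e^(−λ·256) = 0.23, λ = −ln(0.23)/256 = 0.00574092.
Memoryless: P(X > 130+400 | X > 130) = P(X > 400) = e^(−0.00574092·400) ≈ 0.1006.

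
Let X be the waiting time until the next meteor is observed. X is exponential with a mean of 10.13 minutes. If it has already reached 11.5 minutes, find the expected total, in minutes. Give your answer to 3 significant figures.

The rate is λ = 1/10.13 = 0.0987167 per minute.
By memorylessness, E[X | X > 11.5] = 11.5 + 1/λ = 11.5 + 10.13 = 21.63 minutes.

21.6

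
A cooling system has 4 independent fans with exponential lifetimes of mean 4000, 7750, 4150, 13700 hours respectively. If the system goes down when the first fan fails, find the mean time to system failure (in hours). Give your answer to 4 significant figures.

The first failure time is exponential with rate Σλ_i = 1/4000 + 1/7750 + 1/4150 + 1/13700 = 0.000692989 per hour.
E[min] = 1/Σλ = 1/0.000692989 = 1443.02 hours.

1443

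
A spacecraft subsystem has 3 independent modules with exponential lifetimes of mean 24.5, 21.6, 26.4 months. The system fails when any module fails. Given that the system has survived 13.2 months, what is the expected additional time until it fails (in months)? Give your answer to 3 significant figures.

8.00

First-failure rate Σλ = 1/24.5 + 1/21.6 + 1/26.4 = 0.124991.
By memorylessness the expected residual is 1/Σλ = 8.00055 months, regardless of the 13.2 already elapsed.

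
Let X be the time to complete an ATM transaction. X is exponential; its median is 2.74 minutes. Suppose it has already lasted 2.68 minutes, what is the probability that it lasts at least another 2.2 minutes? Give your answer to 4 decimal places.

For an exponential, median = ln(2)/λ, so λ = ln 2 / 2.74 = 0.252973 per minute.
The exponential is memoryless, so the remaining time is again Exp(λ): the condition X > 2.68 is irrelevant.
P(X > 2.2) = e^(−0.55654) ≈ 0.5732.

0.5732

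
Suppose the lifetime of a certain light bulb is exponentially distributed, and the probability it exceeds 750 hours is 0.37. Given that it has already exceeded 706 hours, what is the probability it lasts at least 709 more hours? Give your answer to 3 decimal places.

0.391

From e^(−λ·750) = 0.37, λ = −ln(0.37)/750 = 0.00132567.
Memoryless: P(X > 706+709 | X > 706) = P(X > 709) = e^(−0.00132567·709) ≈ 0.391.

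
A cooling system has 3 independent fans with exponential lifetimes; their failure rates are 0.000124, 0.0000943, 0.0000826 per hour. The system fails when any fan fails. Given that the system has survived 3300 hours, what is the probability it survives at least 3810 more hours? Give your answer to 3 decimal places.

0.318

Time to first failure ~ Exp(Σλ) with Σλ = 0.0003009.
By memorylessness, P(T > 3300+3810 | T > 3300) = P(T > 3810) = e^(−0.0003009·3810) ≈ 0.318.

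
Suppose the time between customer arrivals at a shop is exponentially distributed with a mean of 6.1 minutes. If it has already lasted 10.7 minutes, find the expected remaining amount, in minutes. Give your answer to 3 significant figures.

The rate is λ = 1/6.1 = 0.163934 per minute.
By memorylessness, the remaining amount past any threshold is again Exp(λ) with mean 1/λ = 6.1 minutes.

6.10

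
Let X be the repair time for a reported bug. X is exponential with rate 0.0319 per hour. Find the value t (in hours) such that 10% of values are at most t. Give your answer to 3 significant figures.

Set 1 − e^(−λt) = 0.1, so t = −ln(0.9)/λ = 0.10536/0.0319 ≈ 3.30284 hours.

3.30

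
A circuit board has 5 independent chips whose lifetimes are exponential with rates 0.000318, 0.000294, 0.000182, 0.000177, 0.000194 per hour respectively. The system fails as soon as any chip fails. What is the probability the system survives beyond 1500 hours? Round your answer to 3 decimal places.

0.174

The time to first failure is exponential with rate Σλ = 0.000318 + 0.000294 + 0.000182 + 0.000177 + 0.000194 = 0.001165.
P(min > 1500) = e^(−0.001165·1500) = e^(−1.7475) ≈ 0.174.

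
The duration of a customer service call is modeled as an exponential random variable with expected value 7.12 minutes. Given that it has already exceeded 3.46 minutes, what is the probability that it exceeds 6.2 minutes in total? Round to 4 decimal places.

0.6806

The rate is λ = 1/7.12 = 0.140449 per minute.
P(X > s+t | X > s) = e^(−λ(s+t))/e^(−λs) = e^(−λt), independent of s = 3.46.
P(X > 2.74) = e^(−0.38483) ≈ 0.6806.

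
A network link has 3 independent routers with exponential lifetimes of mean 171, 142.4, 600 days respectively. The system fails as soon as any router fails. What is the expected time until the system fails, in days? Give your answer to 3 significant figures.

68.8

The first failure time is exponential with rate Σλ_i = 1/171 + 1/142.4 + 1/600 = 0.0145371 per day.
E[min] = 1/Σλ = 1/0.0145371 = 68.7895 days.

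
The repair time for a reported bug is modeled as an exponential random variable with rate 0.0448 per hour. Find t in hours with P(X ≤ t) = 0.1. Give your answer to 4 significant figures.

2.352

Set 1 − e^(−λt) = 0.1, so t = −ln(0.9)/λ = 0.10536/0.0448 ≈ 2.3518 hours.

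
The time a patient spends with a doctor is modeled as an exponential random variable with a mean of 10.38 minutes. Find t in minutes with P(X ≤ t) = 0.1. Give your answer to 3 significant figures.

The rate is λ = 1/10.38 = 0.0963391 per minute.
Set 1 − e^(−λt) = 0.1, so t = −ln(0.9)/λ = 0.10536/0.0963391 ≈ 1.09364 minutes.

1.09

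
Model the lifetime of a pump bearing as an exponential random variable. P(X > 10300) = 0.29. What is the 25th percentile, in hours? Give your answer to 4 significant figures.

e^(−λ·10300) = 0.29 ⇒ λ = −ln(0.29)/10300 = 0.000120182.
25th percentile: 1 − e^(−λt) = 0.25, t = −ln(0.75)/λ = 2393.72 hours.

2394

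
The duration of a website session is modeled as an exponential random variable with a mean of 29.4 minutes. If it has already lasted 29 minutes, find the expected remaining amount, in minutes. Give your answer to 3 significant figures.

29.4

The rate is λ = 1/29.4 = 0.0340136 per minute.
By memorylessness, the remaining amount past any threshold is again Exp(λ) with mean 1/λ = 29.4 minutes.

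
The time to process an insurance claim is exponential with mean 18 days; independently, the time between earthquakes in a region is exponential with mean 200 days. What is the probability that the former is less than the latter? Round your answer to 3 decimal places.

λ_1 = 1/18 = 0.0555556, λ_2 = 1/200 = 0.005.
For independent exponentials, P(the former < the latter) = λ_1/(λ_1+λ_2) = 0.0555556/0.0605556 ≈ 0.917.

0.917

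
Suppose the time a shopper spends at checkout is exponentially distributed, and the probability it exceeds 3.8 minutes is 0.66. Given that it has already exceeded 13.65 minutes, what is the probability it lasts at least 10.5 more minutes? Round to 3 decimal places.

From e^(−λ·3.8) = 0.66, λ = −ln(0.66)/3.8 = 0.109346.
Memoryless: P(X > 13.65+10.5 | X > 13.65) = P(X > 10.5) = e^(−0.109346·10.5) ≈ 0.317.

0.317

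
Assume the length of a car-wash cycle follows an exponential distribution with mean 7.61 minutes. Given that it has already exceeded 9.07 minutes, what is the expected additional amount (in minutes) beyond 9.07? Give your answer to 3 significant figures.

The rate is λ = 1/7.61 = 0.131406 per minute.
By memorylessness, the remaining amount past any threshold is again Exp(λ) with mean 1/λ = 7.61 minutes.

7.61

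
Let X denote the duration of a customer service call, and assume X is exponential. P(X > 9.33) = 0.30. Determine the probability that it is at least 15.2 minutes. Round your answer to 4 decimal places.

0.1407

e^(−λ·9.33) = 0.30 ⇒ λ = −ln(0.30)/9.33 = 0.129043.
P(X > 15.2) = e^(−0.129043·15.2) = e^(−1.9615) ≈ 0.1407.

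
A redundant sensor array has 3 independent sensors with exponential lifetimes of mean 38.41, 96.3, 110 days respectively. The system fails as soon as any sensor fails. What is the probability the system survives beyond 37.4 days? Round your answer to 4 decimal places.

0.1823

The first failure time is exponential with rate Σλ_i = 1/38.41 + 1/96.3 + 1/110 = 0.04551 per day.
P(min > 37.4) = e^(−0.04551·37.4) = e^(−1.7021) ≈ 0.1823.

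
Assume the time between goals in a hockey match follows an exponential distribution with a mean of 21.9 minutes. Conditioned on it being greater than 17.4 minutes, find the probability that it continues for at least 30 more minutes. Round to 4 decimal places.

The rate is λ = 1/21.9 = 0.0456621 per minute.
The exponential is memoryless, so the remaining time is again Exp(λ): the condition X > 17.4 is irrelevant.
P(X > 30) = e^(−1.3699) ≈ 0.2541.

0.2541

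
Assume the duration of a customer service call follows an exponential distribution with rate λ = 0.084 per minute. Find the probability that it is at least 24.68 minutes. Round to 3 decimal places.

P(X > 24.68) = e^(−λ·24.68) = e^(−2.0731) ≈ 0.126.

0.126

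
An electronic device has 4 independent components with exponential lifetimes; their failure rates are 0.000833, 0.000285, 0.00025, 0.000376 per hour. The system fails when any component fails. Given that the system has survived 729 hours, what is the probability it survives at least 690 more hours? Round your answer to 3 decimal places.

0.300

Time to first failure ~ Exp(Σλ) with Σλ = 0.001744.
By memorylessness, P(T > 729+690 | T > 729) = P(T > 690) = e^(−0.001744·690) ≈ 0.300.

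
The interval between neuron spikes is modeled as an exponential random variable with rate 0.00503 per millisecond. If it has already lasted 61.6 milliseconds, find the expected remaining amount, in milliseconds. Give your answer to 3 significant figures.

By memorylessness, the remaining amount past any threshold is again Exp(λ) with mean 1/λ = 198.807 milliseconds.

199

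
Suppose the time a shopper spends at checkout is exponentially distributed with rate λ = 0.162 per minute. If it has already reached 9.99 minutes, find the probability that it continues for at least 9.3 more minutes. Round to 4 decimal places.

P(X > s+t | X > s) = e^(−λ(s+t))/e^(−λs) = e^(−λt), independent of s = 9.99.
P(X > 9.3) = e^(−1.5066) ≈ 0.2217.

0.2217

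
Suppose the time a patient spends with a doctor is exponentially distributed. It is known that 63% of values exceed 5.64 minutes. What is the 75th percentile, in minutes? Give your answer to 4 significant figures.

e^(−λ·5.64) = 0.63 ⇒ λ = −ln(0.63)/5.64 = 0.0819212.
75th percentile: 1 − e^(−λt) = 0.75, t = −ln(0.25)/λ = 16.9223 minutes.

16.92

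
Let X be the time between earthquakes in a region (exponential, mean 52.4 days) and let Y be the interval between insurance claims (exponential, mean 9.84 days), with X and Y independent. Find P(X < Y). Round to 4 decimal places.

0.1581

λ_1 = 1/52.4 = 0.019084, λ_2 = 1/9.84 = 0.101626.
For independent exponentials, P(X < Y) = λ_1/(λ_1+λ_2) = 0.019084/0.12071 ≈ 0.1581.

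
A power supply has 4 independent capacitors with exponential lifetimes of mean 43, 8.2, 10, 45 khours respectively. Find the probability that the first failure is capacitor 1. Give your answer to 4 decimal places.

Rates: λ_i = 1/mean_i → 0.0232558, 0.121951, 0.1, 0.0222222; Σλ = 0.267429.
P(capacitor 1 first) = λ_1/Σλ = 0.0232558/0.267429 ≈ 0.0870.

0.0870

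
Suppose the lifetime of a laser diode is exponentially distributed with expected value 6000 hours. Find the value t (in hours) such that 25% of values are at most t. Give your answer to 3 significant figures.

The rate is λ = 1/6000 = 0.000166667 per hour.
Set 1 − e^(−λt) = 0.25, so t = −ln(0.75)/λ = 0.28768/0.000166667 ≈ 1726.09 hours.

1730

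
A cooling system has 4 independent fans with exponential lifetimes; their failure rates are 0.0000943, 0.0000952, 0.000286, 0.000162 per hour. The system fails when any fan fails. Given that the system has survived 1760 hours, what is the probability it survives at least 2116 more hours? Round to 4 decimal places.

0.2595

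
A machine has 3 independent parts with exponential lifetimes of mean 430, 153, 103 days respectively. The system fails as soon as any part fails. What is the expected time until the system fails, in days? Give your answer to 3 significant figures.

The first failure time is exponential with rate Σλ_i = 1/430 + 1/153 + 1/103 = 0.0185703 per day.
E[min] = 1/Σλ = 1/0.0185703 = 53.8495 days.

53.8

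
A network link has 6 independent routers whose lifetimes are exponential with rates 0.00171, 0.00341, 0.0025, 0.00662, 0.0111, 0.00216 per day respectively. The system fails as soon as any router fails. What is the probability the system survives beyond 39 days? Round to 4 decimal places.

0.3422

The time to first failure is exponential with rate Σλ = 0.00171 + 0.00341 + 0.0025 + 0.00662 + 0.0111 + 0.00216 = 0.0275.
P(min > 39) = e^(−0.0275·39) = e^(−1.0725) ≈ 0.3422.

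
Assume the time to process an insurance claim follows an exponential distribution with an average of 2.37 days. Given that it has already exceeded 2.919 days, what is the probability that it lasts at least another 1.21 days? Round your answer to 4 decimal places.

The rate is λ = 1/2.37 = 0.421941 per day.
The exponential is memoryless, so the remaining time is again Exp(λ): the condition X > 2.919 is irrelevant.
P(X > 1.21) = e^(−0.51055) ≈ 0.6002.

0.6002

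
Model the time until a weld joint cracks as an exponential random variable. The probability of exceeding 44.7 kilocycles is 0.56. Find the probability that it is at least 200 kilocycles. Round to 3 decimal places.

0.075

e^(−λ·44.7) = 0.56 ⇒ λ = −ln(0.56)/44.7 = 0.0129713.
P(X > 200) = e^(−0.0129713·200) = e^(−2.5943) ≈ 0.075.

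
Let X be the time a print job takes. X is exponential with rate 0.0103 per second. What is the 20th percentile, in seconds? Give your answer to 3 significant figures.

21.7

Set 1 − e^(−λt) = 0.2, so t = −ln(0.8)/λ = 0.22314/0.0103 ≈ 21.6644 seconds.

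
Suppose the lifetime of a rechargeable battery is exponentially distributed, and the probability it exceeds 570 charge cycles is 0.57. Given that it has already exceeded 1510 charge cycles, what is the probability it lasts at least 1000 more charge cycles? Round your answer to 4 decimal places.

From e^(−λ·570) = 0.57, λ = −ln(0.57)/570 = 0.000986174.
Memoryless: P(X > 1510+1000 | X > 1510) = P(X > 1000) = e^(−0.000986174·1000) ≈ 0.3730.

0.3730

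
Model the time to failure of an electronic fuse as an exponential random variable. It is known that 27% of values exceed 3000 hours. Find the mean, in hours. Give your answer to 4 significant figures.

e^(−λ·3000) = 0.27 ⇒ λ = −ln(0.27)/3000 = 0.000436444.
Mean = 1/λ = 2291.24 hours.

2291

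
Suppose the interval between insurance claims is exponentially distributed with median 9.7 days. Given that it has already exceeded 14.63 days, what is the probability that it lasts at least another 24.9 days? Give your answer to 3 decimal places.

0.169

For an exponential, median = ln(2)/λ, so λ = ln 2 / 9.7 = 0.0714585 per day.
The exponential is memoryless, so the remaining time is again Exp(λ): the condition X > 14.63 is irrelevant.
P(X > 24.9) = e^(−1.7793) ≈ 0.169.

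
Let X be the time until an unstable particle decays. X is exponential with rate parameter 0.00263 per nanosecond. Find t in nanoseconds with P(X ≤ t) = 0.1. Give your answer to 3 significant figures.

Set 1 − e^(−λt) = 0.1, so t = −ln(0.9)/λ = 0.10536/0.00263 ≈ 40.061 nanoseconds.

40.1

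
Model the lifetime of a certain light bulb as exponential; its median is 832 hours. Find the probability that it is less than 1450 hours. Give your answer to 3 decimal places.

For an exponential, median = ln(2)/λ, so λ = ln 2 / 832 = 0.00083311 per hour.
P(X ≤ 1450) = 1 − e^(−λ·1450) = 1 − e^(−1.208) ≈ 0.701.

0.701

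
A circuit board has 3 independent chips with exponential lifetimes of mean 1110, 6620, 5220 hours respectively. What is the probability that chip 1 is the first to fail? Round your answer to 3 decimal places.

0.724

Rates: λ_i = 1/mean_i → 0.000900901, 0.000151057, 0.000191571; Σλ = 0.00124353.
P(chip 1 first) = λ_1/Σλ = 0.000900901/0.00124353 ≈ 0.724.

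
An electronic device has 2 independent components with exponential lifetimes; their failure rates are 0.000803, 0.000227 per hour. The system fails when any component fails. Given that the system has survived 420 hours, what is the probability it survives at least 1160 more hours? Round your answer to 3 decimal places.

Time to first failure ~ Exp(Σλ) with Σλ = 0.00103.
By memorylessness, P(T > 420+1160 | T > 420) = P(T > 1160) = e^(−0.00103·1160) ≈ 0.303.

0.303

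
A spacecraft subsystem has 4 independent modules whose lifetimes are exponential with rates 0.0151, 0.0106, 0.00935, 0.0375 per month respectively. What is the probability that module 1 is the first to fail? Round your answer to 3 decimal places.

0.208

The time to first failure is exponential with rate Σλ = 0.0151 + 0.0106 + 0.00935 + 0.0375 = 0.07255.
P(module 1 first) = λ_1/Σλ = 0.0151/0.07255 ≈ 0.208.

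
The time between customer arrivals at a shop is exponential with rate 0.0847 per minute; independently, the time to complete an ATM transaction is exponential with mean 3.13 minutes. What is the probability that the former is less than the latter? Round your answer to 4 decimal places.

0.2096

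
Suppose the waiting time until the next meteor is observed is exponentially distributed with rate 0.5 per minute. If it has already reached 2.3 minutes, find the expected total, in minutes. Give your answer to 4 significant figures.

4.300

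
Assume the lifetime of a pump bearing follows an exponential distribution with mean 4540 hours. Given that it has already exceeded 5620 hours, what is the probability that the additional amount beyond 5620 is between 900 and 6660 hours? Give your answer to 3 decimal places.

The rate is λ = 1/4540 = 0.000220264 per hour.
Memoryless: the residual past 5620 is again Exp(λ).
P(900 < residual < 6660) = e^(−λ·900) − e^(−λ·6660) = 0.82017 − 0.23063 ≈ 0.590.

0.590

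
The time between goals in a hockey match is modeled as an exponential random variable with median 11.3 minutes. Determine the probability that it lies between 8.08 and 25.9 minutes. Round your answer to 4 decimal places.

For an exponential, median = ln(2)/λ, so λ = ln 2 / 11.3 = 0.0613405 per minute.
P(8.08 < X < 25.9) = e^(−λ·8.08) − e^(−λ·25.9) = 0.60919 − 0.20419 ≈ 0.4050.

0.4050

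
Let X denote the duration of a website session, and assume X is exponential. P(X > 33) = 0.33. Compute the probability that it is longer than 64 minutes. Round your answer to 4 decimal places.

0.1165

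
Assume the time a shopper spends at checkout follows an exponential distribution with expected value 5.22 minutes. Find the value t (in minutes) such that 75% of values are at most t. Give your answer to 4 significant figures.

7.236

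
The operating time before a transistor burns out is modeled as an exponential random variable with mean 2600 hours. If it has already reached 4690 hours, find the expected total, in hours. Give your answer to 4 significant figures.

7290

The rate is λ = 1/2600 = 0.000384615 per hour.
By memorylessness, E[X | X > 4690] = 4690 + 1/λ = 4690 + 2600 = 7290 hours.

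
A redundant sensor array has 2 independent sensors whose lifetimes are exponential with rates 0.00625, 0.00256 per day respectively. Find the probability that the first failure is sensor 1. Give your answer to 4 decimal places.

0.7094

The time to first failure is exponential with rate Σλ = 0.00625 + 0.00256 = 0.00881.
P(sensor 1 first) = λ_1/Σλ = 0.00625/0.00881 ≈ 0.7094.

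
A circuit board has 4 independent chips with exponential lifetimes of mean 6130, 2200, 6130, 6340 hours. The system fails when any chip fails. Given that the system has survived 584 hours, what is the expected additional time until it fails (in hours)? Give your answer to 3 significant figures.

First-failure rate Σλ = 1/6130 + 1/2200 + 1/6130 + 1/6340 = 0.000938538.
By memorylessness the expected residual is 1/Σλ = 1065.49 hours, regardless of the 584 already elapsed.

1070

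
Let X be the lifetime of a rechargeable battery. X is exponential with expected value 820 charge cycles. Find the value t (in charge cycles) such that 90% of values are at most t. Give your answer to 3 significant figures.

1890

The rate is λ = 1/820 = 0.00121951 per charge cycle.
Set 1 − e^(−λt) = 0.9, so t = −ln(0.1)/λ = 2.3026/0.00121951 ≈ 1888.12 charge cycles.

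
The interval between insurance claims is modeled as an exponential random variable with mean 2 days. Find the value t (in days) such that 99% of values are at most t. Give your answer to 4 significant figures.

9.210

The rate is λ = 1/2 = 0.5 per day.
Set 1 − e^(−λt) = 0.99, so t = −ln(0.01)/λ = 4.6052/0.5 ≈ 9.21034 days.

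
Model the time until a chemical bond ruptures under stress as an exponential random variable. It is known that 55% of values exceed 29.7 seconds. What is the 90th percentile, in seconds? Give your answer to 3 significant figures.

114

e^(−λ·29.7) = 0.55 ⇒ λ = −ln(0.55)/29.7 = 0.0201292.
90th percentile: 1 − e^(−λt) = 0.9, t = −ln(0.1)/λ = 114.39 seconds.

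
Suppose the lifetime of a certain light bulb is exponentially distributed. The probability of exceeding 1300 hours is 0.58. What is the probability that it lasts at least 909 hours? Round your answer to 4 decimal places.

0.6833

e^(−λ·1300) = 0.58 ⇒ λ = −ln(0.58)/1300 = 0.000419021.
P(X > 909) = e^(−0.000419021·909) = e^(−0.38089) ≈ 0.6833.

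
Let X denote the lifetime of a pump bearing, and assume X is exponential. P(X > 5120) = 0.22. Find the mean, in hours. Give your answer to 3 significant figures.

3380

e^(−λ·5120) = 0.22 ⇒ λ = −ln(0.22)/5120 = 0.000295728.
Mean = 1/λ = 3381.48 hours.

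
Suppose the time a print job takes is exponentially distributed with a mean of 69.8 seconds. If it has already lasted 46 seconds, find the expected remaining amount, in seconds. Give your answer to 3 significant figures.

The rate is λ = 1/69.8 = 0.0143266 per second.
By memorylessness, the remaining amount past any threshold is again Exp(λ) with mean 1/λ = 69.8 seconds.

69.8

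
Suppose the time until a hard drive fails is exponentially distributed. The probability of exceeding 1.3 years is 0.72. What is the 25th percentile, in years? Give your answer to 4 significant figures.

e^(−λ·1.3) = 0.72 ⇒ λ = −ln(0.72)/1.3 = 0.252695.
25th percentile: 1 − e^(−λt) = 0.25, t = −ln(0.75)/λ = 1.13845 years.

1.138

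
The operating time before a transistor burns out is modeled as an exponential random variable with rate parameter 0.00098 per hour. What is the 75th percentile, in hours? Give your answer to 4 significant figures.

1415

Set 1 − e^(−λt) = 0.75, so t = −ln(0.25)/λ = 1.3863/0.00098 ≈ 1414.59 hours.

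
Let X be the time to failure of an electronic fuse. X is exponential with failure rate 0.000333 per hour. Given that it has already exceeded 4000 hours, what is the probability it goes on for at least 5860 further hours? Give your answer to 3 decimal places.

P(X > s+t | X > s) = e^(−λ(s+t))/e^(−λs) = e^(−λt), independent of s = 4000.
P(X > 5860) = e^(−1.9514) ≈ 0.142.

0.142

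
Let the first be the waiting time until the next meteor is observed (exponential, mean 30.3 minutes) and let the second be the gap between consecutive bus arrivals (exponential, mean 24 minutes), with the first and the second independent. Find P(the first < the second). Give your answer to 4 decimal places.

λ_1 = 1/30.3 = 0.0330033, λ_2 = 1/24 = 0.0416667.
For independent exponentials, P(the first < the second) = λ_1/(λ_1+λ_2) = 0.0330033/0.07467 ≈ 0.4420.

0.4420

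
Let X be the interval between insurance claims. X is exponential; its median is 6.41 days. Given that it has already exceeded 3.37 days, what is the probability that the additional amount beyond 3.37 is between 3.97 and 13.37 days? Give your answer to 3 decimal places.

For an exponential, median = ln(2)/λ, so λ = ln 2 / 6.41 = 0.108135 per day.
Memoryless: the residual past 3.37 is again Exp(λ).
P(3.97 < residual < 13.37) = e^(−λ·3.97) − e^(−λ·13.37) = 0.65097 − 0.23556 ≈ 0.415.

0.415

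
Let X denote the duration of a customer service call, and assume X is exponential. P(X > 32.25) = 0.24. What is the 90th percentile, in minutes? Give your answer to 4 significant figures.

52.03

e^(−λ·32.25) = 0.24 ⇒ λ = −ln(0.24)/32.25 = 0.0442517.
90th percentile: 1 − e^(−λt) = 0.9, t = −ln(0.1)/λ = 52.0339 minutes.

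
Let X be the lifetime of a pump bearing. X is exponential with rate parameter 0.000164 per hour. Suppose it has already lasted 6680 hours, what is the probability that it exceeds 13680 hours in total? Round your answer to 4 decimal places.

0.3173

The exponential is memoryless, so the remaining time is again Exp(λ): the condition X > 6680 is irrelevant.
P(X > 7000) = e^(−1.148) ≈ 0.3173.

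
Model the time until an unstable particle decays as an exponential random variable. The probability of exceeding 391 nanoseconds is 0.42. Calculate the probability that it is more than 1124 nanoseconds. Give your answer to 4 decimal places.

0.0826

e^(−λ·391) = 0.42 ⇒ λ = −ln(0.42)/391 = 0.00221867.
P(X > 1124) = e^(−0.00221867·1124) = e^(−2.4938) ≈ 0.0826.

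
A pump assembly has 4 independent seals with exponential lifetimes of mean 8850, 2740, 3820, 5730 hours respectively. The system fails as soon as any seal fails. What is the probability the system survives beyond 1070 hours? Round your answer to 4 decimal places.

The first failure time is exponential with rate Σλ_i = 1/8850 + 1/2740 + 1/3820 + 1/5730 = 0.000914258 per hour.
P(min > 1070) = e^(−0.000914258·1070) = e^(−0.97826) ≈ 0.3760.

0.3760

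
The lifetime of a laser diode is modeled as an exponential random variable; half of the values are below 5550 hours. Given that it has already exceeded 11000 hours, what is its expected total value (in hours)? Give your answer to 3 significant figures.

For an exponential, median = ln(2)/λ, so λ = ln 2 / 5550 = 0.000124891 per hour.
By memorylessness, E[X | X > 11000] = 11000 + 1/λ = 11000 + 8006.96 = 19007 hours.

19000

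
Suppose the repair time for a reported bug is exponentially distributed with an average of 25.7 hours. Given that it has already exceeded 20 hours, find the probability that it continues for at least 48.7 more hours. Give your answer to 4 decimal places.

0.1503

The rate is λ = 1/25.7 = 0.0389105 per hour.
P(X > s+t | X > s) = e^(−λ(s+t))/e^(−λs) = e^(−λt), independent of s = 20.
P(X > 48.7) = e^(−1.8949) ≈ 0.1503.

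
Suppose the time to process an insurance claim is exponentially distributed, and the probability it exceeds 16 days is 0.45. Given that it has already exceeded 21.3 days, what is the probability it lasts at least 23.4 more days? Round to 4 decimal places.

0.3110

From e^(−λ·16) = 0.45, λ = −ln(0.45)/16 = 0.0499067.
Memoryless: P(X > 21.3+23.4 | X > 21.3) = P(X > 23.4) = e^(−0.0499067·23.4) ≈ 0.3110.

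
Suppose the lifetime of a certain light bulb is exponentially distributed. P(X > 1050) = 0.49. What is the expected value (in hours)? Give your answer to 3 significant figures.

1470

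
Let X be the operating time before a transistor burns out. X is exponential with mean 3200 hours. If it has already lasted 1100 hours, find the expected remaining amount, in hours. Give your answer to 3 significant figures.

3200

The rate is λ = 1/3200 = 0.0003125 per hour.
By memorylessness, the remaining amount past any threshold is again Exp(λ) with mean 1/λ = 3200 hours.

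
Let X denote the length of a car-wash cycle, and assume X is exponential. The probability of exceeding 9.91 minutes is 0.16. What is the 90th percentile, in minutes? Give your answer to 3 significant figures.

12.5

e^(−λ·9.91) = 0.16 ⇒ λ = −ln(0.16)/9.91 = 0.184922.
90th percentile: 1 − e^(−λt) = 0.9, t = −ln(0.1)/λ = 12.4516 minutes.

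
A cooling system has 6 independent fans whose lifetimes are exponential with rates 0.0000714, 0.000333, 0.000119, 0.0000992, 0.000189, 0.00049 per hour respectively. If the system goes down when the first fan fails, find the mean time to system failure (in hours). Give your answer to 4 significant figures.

The time to first failure is exponential with rate Σλ = 0.0000714 + 0.000333 + 0.000119 + 0.0000992 + 0.000189 + 0.00049 = 0.0013016.
E[min] = 1/Σλ = 1/0.0013016 = 768.285 hours.

768.3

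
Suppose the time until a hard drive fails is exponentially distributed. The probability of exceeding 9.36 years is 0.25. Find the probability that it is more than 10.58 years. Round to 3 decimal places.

0.209

e^(−λ·9.36) = 0.25 ⇒ λ = −ln(0.25)/9.36 = 0.148108.
P(X > 10.58) = e^(−0.148108·10.58) = e^(−1.567) ≈ 0.209.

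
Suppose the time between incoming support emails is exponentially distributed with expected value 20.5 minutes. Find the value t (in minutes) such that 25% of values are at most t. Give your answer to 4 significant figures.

The rate is λ = 1/20.5 = 0.0487805 per minute.
Set 1 − e^(−λt) = 0.25, so t = −ln(0.75)/λ = 0.28768/0.0487805 ≈ 5.89748 minutes.

5.897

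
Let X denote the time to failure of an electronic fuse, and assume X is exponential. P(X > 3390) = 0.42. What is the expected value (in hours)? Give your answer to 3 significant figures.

3910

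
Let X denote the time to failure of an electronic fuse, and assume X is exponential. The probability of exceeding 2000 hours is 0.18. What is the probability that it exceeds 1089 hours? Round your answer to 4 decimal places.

e^(−λ·2000) = 0.18 ⇒ λ = −ln(0.18)/2000 = 0.000857399.
P(X > 1089) = e^(−0.000857399·1089) = e^(−0.93371) ≈ 0.3931.

0.3931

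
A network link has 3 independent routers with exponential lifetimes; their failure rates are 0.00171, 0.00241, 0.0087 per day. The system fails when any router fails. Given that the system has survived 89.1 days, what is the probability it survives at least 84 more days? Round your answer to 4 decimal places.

Time to first failure ~ Exp(Σλ) with Σλ = 0.01282.
By memorylessness, P(T > 89.1+84 | T > 89.1) = P(T > 84) = e^(−0.01282·84) ≈ 0.3407.

0.3407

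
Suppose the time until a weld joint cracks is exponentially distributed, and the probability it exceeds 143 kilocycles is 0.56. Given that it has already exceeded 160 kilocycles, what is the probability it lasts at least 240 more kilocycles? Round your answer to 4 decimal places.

0.3779

From e^(−λ·143) = 0.56, λ = −ln(0.56)/143 = 0.00405467.
Memoryless: P(X > 160+240 | X > 160) = P(X > 240) = e^(−0.00405467·240) ≈ 0.3779.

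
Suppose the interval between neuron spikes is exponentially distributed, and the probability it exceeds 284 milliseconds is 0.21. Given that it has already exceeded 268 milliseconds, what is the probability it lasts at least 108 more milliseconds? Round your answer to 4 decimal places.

0.5524

From e^(−λ·284) = 0.21, λ = −ln(0.21)/284 = 0.00549524.
Memoryless: P(X > 268+108 | X > 268) = P(X > 108) = e^(−0.00549524·108) ≈ 0.5524.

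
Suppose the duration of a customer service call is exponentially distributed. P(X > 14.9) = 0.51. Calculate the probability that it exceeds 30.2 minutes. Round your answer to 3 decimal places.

e^(−λ·14.9) = 0.51 ⇒ λ = −ln(0.51)/14.9 = 0.0451909.
P(X > 30.2) = e^(−0.0451909·30.2) = e^(−1.3648) ≈ 0.255.

0.255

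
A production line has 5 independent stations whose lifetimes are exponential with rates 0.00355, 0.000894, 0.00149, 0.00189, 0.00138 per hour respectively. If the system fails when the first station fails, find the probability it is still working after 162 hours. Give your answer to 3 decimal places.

0.225

The time to first failure is exponential with rate Σλ = 0.00355 + 0.000894 + 0.00149 + 0.00189 + 0.00138 = 0.009204.
P(min > 162) = e^(−0.009204·162) = e^(−1.491) ≈ 0.225.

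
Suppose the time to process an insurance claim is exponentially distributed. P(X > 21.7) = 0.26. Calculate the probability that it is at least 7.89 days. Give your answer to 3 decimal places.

e^(−λ·21.7) = 0.26 ⇒ λ = −ln(0.26)/21.7 = 0.0620771.
P(X > 7.89) = e^(−0.0620771·7.89) = e^(−0.48979) ≈ 0.613.

0.613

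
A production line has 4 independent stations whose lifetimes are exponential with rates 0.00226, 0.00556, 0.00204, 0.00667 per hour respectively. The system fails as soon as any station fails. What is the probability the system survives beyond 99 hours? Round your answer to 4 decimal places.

0.1947

The time to first failure is exponential with rate Σλ = 0.00226 + 0.00556 + 0.00204 + 0.00667 = 0.01653.
P(min > 99) = e^(−0.01653·99) = e^(−1.6365) ≈ 0.1947.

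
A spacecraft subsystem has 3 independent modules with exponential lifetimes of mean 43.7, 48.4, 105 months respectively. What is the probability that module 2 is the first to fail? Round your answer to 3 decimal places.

0.389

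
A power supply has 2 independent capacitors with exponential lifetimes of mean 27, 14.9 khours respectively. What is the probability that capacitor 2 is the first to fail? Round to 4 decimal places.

0.6444

Rates: λ_i = 1/mean_i → 0.037037, 0.0671141; Σλ = 0.104151.
P(capacitor 2 first) = λ_2/Σλ = 0.0671141/0.104151 ≈ 0.6444.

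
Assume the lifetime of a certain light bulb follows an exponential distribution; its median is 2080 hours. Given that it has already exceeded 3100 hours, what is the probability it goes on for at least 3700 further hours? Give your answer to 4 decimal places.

For an exponential, median = ln(2)/λ, so λ = ln 2 / 2080 = 0.000333244 per hour.
The exponential is memoryless, so the remaining time is again Exp(λ): the condition X > 3100 is irrelevant.
P(X > 3700) = e^(−1.233) ≈ 0.2914.

0.2914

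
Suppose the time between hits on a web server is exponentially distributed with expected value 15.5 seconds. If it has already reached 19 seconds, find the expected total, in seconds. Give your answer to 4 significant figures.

34.50

The rate is λ = 1/15.5 = 0.0645161 per second.
By memorylessness, E[X | X > 19] = 19 + 1/λ = 19 + 15.5 = 34.5 seconds.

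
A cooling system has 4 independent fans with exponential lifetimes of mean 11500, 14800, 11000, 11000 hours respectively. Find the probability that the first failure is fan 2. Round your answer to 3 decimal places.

Rates: λ_i = 1/mean_i → 0.0000869565, 0.0000675676, 0.0000909091, 0.0000909091; Σλ = 0.000336342.
P(fan 2 first) = λ_2/Σλ = 0.0000675676/0.000336342 ≈ 0.201.

0.201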